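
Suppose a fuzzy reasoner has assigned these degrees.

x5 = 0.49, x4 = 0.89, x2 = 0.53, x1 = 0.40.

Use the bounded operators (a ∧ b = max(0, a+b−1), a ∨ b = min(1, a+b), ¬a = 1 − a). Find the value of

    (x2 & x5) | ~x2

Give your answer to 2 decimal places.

x2 & x5 = max(0, a+b−1) on (0.53, 0.49) = 0.02
~x2 = 1 − 0.53 = 0.47
(x2 & x5) | ~x2 = min(1, a+b) on (0.02, 0.47) = 0.49

0.49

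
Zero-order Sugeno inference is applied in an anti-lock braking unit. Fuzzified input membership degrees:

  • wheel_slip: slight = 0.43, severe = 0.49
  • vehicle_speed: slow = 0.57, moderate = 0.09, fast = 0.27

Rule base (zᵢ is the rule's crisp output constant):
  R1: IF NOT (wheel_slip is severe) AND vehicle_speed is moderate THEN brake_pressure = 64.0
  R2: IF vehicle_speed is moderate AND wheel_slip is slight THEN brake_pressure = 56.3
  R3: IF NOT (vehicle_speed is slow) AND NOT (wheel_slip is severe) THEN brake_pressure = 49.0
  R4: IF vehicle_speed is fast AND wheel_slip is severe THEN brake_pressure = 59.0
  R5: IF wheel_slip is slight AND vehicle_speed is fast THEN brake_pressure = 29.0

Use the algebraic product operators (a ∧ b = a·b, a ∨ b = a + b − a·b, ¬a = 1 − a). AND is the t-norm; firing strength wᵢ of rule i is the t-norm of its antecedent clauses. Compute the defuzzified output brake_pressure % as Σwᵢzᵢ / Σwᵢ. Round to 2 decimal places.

48.95

R1 (z=64.0): ¬severe=1−0.49=0.51, moderate=0.09; AND[a·b] → w = 0.0459
R2 (z=56.3): moderate=0.09, slight=0.43; AND[a·b] → w = 0.0387
R3 (z=49.0): ¬slow=1−0.57=0.43, ¬severe=1−0.49=0.51; AND[a·b] → w = 0.2193
R4 (z=59.0): fast=0.27, severe=0.49; AND[a·b] → w = 0.1323
R5 (z=29.0): slight=0.43, fast=0.27; AND[a·b] → w = 0.1161
Weighted average = (0.0459·64.0 + 0.0387·56.3 + 0.2193·49.0 + 0.1323·59.0 + 0.1161·29.0) / (0.0459 + 0.0387 + 0.2193 + 0.1323 + 0.1161)
  = 27.0347 / 0.5523 = 48.95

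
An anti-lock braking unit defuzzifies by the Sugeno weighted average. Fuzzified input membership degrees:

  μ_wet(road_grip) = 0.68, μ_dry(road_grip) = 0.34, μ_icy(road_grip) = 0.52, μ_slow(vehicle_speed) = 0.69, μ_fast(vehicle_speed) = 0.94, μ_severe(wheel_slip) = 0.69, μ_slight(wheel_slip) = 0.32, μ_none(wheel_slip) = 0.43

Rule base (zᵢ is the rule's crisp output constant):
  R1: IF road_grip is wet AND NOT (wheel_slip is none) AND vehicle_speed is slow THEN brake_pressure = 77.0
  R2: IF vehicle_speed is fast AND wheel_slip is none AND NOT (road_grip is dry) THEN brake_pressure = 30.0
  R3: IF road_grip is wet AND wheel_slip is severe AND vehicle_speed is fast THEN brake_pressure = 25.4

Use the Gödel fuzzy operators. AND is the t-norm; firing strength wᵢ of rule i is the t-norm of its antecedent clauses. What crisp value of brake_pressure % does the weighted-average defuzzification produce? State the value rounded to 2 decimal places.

R1 (z=77.0): wet=0.68, ¬none=1−0.43=0.57, slow=0.69; AND[min(a, b)] → w = 0.57
R2 (z=30.0): fast=0.94, none=0.43, ¬dry=1−0.34=0.66; AND[min(a, b)] → w = 0.43
R3 (z=25.4): wet=0.68, severe=0.69, fast=0.94; AND[min(a, b)] → w = 0.68
Weighted average = (0.57·77.0 + 0.43·30.0 + 0.68·25.4) / (0.57 + 0.43 + 0.68)
  = 74.0620 / 1.6800 = 44.08

44.08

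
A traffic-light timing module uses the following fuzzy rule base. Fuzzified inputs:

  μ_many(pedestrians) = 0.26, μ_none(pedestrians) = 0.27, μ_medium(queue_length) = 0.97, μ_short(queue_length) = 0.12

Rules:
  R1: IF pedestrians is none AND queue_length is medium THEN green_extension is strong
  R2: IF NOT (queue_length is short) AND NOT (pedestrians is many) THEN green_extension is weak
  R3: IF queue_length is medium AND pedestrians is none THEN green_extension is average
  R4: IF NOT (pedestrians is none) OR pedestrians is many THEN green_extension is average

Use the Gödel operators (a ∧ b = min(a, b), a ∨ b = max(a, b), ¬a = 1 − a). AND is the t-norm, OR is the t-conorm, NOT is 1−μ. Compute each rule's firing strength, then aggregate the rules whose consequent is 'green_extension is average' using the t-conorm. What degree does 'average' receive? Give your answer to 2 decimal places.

R1: none=0.27, medium=0.97; AND[min(a, b)] → w = 0.27
R2: ¬short=1−0.12=0.88, ¬many=1−0.26=0.74; AND[min(a, b)] → w = 0.74
R3: medium=0.97, none=0.27; AND[min(a, b)] → w = 0.27
R4: ¬none=1−0.27=0.73, many=0.26; OR[max(a, b)] → w = 0.73
Rules with consequent 'average': {R3, R4} → strengths 0.27, 0.73
Aggregate via t-conorm [max(a, b)]: 0.73

0.73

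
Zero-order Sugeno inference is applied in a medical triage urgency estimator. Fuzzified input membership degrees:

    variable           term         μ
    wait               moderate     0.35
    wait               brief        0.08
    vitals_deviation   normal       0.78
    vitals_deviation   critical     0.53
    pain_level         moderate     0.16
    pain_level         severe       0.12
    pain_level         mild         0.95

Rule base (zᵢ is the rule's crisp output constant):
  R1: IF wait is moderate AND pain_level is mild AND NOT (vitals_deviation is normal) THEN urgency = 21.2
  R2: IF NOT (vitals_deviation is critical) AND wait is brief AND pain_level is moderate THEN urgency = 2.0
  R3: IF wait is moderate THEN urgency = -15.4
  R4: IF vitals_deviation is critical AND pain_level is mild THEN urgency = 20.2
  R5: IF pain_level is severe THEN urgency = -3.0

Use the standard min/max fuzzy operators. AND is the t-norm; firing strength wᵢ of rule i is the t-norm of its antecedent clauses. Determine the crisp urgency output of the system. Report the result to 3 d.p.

7.523

R1 (z=21.2): moderate=0.35, mild=0.95, ¬normal=1−0.78=0.22; AND[min(a, b)] → w = 0.22
R2 (z=2.0): ¬critical=1−0.53=0.47, brief=0.08, moderate=0.16; AND[min(a, b)] → w = 0.08
R3 (z=-15.4): moderate=0.35 → w = 0.35
R4 (z=20.2): critical=0.53, mild=0.95; AND[min(a, b)] → w = 0.53
R5 (z=-3.0): severe=0.12 → w = 0.12
Weighted average = (0.22·21.2 + 0.08·2.0 + 0.35·-15.4 + 0.53·20.2 + 0.12·-3.0) / (0.22 + 0.08 + 0.35 + 0.53 + 0.12)
  = 9.7800 / 1.3000 = 7.523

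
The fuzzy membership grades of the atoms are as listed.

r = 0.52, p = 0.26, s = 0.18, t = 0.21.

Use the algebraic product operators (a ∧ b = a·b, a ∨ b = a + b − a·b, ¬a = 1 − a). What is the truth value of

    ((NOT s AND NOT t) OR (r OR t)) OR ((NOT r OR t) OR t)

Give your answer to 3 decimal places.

0.957

NOT s = 1 − 0.1800 = 0.8200
NOT t = 1 − 0.2100 = 0.7900
NOT s AND NOT t = a·b on (0.8200, 0.7900) = 0.6478
r OR t = a + b − a·b on (0.5200, 0.2100) = 0.6208
(NOT s AND NOT t) OR (r OR t) = a + b − a·b on (0.6478, 0.6208) = 0.8664
NOT r = 1 − 0.5200 = 0.4800
NOT r OR t = a + b − a·b on (0.4800, 0.2100) = 0.5892
(NOT r OR t) OR t = a + b − a·b on (0.5892, 0.2100) = 0.6755
((NOT s AND NOT t) OR (r OR t)) OR ((NOT r OR t) OR t) = a + b − a·b on (0.8664, 0.6755) = 0.9567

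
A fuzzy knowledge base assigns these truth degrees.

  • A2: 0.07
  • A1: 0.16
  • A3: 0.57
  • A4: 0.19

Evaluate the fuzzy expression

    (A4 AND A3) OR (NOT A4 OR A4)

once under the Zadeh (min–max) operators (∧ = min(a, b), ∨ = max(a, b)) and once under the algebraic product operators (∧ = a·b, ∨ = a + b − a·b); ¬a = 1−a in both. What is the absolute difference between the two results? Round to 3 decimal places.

0.053

Under Zadeh (min–max):
  A4 AND A3 = min(a, b) on (0.19, 0.57) = 0.19
  NOT A4 = 1 − 0.19 = 0.81
  NOT A4 OR A4 = max(a, b) on (0.81, 0.19) = 0.81
  (A4 AND A3) OR (NOT A4 OR A4) = max(a, b) on (0.19, 0.81) = 0.81
  → value = 0.8100
Under algebraic product:
  A4 AND A3 = a·b on (0.1900, 0.5700) = 0.1083
  NOT A4 = 1 − 0.1900 = 0.8100
  NOT A4 OR A4 = a + b − a·b on (0.8100, 0.1900) = 0.8461
  (A4 AND A3) OR (NOT A4 OR A4) = a + b − a·b on (0.1083, 0.8461) = 0.8628
  → value = 0.8628
|0.8100 − 0.8628| = 0.053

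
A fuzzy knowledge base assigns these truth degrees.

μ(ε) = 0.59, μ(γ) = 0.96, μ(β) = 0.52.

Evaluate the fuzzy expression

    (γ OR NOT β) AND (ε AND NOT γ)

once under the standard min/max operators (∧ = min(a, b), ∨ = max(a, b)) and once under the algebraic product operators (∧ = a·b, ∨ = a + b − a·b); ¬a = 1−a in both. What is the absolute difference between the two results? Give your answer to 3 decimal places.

Under standard min/max:
  NOT β = 1 − 0.52 = 0.48
  γ OR NOT β = max(a, b) on (0.96, 0.48) = 0.96
  NOT γ = 1 − 0.96 = 0.04
  ε AND NOT γ = min(a, b) on (0.59, 0.04) = 0.04
  (γ OR NOT β) AND (ε AND NOT γ) = min(a, b) on (0.96, 0.04) = 0.04
  → value = 0.0400
Under algebraic product:
  NOT β = 1 − 0.5200 = 0.4800
  γ OR NOT β = a + b − a·b on (0.9600, 0.4800) = 0.9792
  NOT γ = 1 − 0.9600 = 0.0400
  ε AND NOT γ = a·b on (0.5900, 0.0400) = 0.0236
  (γ OR NOT β) AND (ε AND NOT γ) = a·b on (0.9792, 0.0236) = 0.0231
  → value = 0.0231
|0.0400 − 0.0231| = 0.017

0.017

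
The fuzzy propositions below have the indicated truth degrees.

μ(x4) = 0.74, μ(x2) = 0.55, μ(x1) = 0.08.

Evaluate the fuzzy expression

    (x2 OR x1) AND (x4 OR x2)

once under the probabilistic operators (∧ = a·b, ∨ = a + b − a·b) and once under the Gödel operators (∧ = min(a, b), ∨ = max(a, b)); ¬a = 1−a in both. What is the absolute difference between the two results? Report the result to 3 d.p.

Under probabilistic:
  x2 OR x1 = a + b − a·b on (0.5500, 0.0800) = 0.5860
  x4 OR x2 = a + b − a·b on (0.7400, 0.5500) = 0.8830
  (x2 OR x1) AND (x4 OR x2) = a·b on (0.5860, 0.8830) = 0.5174
  → value = 0.5174
Under Gödel:
  x2 OR x1 = max(a, b) on (0.55, 0.08) = 0.55
  x4 OR x2 = max(a, b) on (0.74, 0.55) = 0.74
  (x2 OR x1) AND (x4 OR x2) = min(a, b) on (0.55, 0.74) = 0.55
  → value = 0.5500
|0.5174 − 0.5500| = 0.033

0.033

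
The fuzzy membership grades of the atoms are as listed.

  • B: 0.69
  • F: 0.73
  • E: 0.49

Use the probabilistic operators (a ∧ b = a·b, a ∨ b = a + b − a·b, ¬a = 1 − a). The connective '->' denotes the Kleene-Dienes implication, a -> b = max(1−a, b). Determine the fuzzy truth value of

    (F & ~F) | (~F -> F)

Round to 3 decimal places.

~F = 1 − 0.7300 = 0.2700
F & ~F = a·b on (0.7300, 0.2700) = 0.1971
~F = 1 − 0.7300 = 0.2700
~F -> F  [Kleene-Dienes: max(1−a, b)] with a=0.2700, b=0.7300 → 0.7300
(F & ~F) | (~F -> F) = a + b − a·b on (0.1971, 0.7300) = 0.7832

0.783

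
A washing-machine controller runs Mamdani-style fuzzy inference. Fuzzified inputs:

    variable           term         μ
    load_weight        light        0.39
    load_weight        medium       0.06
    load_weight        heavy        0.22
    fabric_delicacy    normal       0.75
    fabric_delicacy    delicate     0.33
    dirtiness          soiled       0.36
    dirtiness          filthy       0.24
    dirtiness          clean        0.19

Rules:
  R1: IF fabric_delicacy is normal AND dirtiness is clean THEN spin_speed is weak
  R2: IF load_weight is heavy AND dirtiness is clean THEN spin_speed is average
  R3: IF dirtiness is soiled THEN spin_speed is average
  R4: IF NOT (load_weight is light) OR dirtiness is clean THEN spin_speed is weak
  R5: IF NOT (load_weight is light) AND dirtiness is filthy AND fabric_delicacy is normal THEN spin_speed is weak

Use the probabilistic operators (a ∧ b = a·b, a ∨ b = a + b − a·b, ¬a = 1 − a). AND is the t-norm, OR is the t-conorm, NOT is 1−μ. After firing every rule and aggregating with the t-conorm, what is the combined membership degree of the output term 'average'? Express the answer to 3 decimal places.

0.387

R1: normal=0.75, clean=0.19; AND[a·b] → w = 0.1425
R2: heavy=0.22, clean=0.19; AND[a·b] → w = 0.0418
R3: soiled=0.36 → w = 0.3600
R4: ¬light=1−0.39=0.61, clean=0.19; OR[a + b − a·b] → w = 0.6841
R5: ¬light=1−0.39=0.61, filthy=0.24, normal=0.75; AND[a·b] → w = 0.1098
Rules with consequent 'average': {R2, R3} → strengths 0.0418, 0.3600
Aggregate via t-conorm [a + b − a·b]: 0.3868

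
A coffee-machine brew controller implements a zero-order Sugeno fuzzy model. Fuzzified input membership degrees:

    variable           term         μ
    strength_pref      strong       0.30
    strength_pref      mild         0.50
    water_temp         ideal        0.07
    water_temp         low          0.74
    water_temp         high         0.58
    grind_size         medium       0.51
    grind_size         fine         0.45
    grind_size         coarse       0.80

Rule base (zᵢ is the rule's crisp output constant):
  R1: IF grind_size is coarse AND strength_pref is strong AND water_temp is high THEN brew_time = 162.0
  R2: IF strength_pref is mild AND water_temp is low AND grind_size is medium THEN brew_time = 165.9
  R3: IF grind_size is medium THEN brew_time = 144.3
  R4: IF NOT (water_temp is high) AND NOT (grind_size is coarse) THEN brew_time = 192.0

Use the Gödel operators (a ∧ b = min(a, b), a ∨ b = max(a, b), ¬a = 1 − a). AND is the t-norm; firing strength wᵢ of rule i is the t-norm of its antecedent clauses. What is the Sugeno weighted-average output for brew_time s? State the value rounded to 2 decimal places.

161.29

R1 (z=162.0): coarse=0.80, strong=0.30, high=0.58; AND[min(a, b)] → w = 0.30
R2 (z=165.9): mild=0.50, low=0.74, medium=0.51; AND[min(a, b)] → w = 0.50
R3 (z=144.3): medium=0.51 → w = 0.51
R4 (z=192.0): ¬high=1−0.58=0.42, ¬coarse=1−0.80=0.20; AND[min(a, b)] → w = 0.20
Weighted average = (0.30·162.0 + 0.50·165.9 + 0.51·144.3 + 0.20·192.0) / (0.30 + 0.50 + 0.51 + 0.20)
  = 243.5430 / 1.5100 = 161.29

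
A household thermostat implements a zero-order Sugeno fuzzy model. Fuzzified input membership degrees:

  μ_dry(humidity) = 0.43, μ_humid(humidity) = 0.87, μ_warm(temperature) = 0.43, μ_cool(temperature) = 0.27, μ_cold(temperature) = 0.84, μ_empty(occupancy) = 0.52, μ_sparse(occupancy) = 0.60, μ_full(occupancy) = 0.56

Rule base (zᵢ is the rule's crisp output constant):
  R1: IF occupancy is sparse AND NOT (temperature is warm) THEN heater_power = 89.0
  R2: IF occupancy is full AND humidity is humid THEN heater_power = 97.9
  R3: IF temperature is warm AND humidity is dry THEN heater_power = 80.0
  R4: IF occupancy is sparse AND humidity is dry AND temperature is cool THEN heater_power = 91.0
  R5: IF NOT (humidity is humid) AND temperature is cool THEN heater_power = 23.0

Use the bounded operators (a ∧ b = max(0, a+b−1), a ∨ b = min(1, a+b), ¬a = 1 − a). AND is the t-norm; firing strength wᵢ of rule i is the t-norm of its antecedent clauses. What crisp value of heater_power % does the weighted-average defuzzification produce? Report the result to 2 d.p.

R1 (z=89.0): sparse=0.60, ¬warm=1−0.43=0.57; AND[max(0, a+b−1)] → w = 0.17
R2 (z=97.9): full=0.56, humid=0.87; AND[max(0, a+b−1)] → w = 0.43
R3 (z=80.0): warm=0.43, dry=0.43; AND[max(0, a+b−1)] → w = 0.00
R4 (z=91.0): sparse=0.60, dry=0.43, cool=0.27; AND[max(0, a+b−1)] → w = 0.00
R5 (z=23.0): ¬humid=1−0.87=0.13, cool=0.27; AND[max(0, a+b−1)] → w = 0.00
Weighted average = (0.17·89.0 + 0.43·97.9 + 0.00·80.0 + 0.00·91.0 + 0.00·23.0) / (0.17 + 0.43 + 0.00 + 0.00 + 0.00)
  = 57.2270 / 0.6000 = 95.38

95.38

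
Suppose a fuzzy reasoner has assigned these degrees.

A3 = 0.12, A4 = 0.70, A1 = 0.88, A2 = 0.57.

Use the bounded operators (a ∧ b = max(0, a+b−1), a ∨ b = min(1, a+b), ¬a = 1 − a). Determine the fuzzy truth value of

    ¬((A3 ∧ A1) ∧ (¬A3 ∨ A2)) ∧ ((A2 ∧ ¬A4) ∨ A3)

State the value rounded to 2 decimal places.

A3 ∧ A1 = max(0, a+b−1) on (0.12, 0.88) = 0.00
¬A3 = 1 − 0.12 = 0.88
¬A3 ∨ A2 = min(1, a+b) on (0.88, 0.57) = 1.00
(A3 ∧ A1) ∧ (¬A3 ∨ A2) = max(0, a+b−1) on (0.00, 1.00) = 0.00
¬((A3 ∧ A1) ∧ (¬A3 ∨ A2)) = 1 − 0.00 = 1.00
¬A4 = 1 − 0.70 = 0.30
A2 ∧ ¬A4 = max(0, a+b−1) on (0.57, 0.30) = 0.00
(A2 ∧ ¬A4) ∨ A3 = min(1, a+b) on (0.00, 0.12) = 0.12
¬((A3 ∧ A1) ∧ (¬A3 ∨ A2)) ∧ ((A2 ∧ ¬A4) ∨ A3) = max(0, a+b−1) on (1.00, 0.12) = 0.12

0.12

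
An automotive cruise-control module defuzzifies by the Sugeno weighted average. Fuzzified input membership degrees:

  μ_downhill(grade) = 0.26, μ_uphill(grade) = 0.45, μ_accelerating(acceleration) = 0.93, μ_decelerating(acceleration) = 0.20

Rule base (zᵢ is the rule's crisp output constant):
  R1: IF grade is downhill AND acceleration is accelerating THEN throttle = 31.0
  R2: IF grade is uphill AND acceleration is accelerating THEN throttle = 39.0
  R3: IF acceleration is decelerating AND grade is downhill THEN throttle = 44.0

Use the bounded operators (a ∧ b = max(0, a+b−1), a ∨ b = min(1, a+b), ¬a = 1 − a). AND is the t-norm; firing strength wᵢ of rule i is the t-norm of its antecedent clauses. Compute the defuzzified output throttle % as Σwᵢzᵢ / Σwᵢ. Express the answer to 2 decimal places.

R1 (z=31.0): downhill=0.26, accelerating=0.93; AND[max(0, a+b−1)] → w = 0.19
R2 (z=39.0): uphill=0.45, accelerating=0.93; AND[max(0, a+b−1)] → w = 0.38
R3 (z=44.0): decelerating=0.20, downhill=0.26; AND[max(0, a+b−1)] → w = 0.00
Weighted average = (0.19·31.0 + 0.38·39.0 + 0.00·44.0) / (0.19 + 0.38 + 0.00)
  = 20.7100 / 0.5700 = 36.33

36.33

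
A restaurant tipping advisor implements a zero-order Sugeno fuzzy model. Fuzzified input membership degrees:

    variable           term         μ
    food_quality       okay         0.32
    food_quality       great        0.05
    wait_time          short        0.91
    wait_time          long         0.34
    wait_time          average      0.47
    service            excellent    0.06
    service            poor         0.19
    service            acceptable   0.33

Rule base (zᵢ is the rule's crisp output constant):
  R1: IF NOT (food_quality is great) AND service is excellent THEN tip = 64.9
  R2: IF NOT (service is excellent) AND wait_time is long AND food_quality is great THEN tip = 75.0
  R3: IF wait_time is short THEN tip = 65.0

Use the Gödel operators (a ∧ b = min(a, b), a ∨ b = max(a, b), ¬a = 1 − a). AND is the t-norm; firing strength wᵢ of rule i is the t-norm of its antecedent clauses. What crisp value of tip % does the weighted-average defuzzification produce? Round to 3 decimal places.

R1 (z=64.9): ¬great=1−0.05=0.95, excellent=0.06; AND[min(a, b)] → w = 0.06
R2 (z=75.0): ¬excellent=1−0.06=0.94, long=0.34, great=0.05; AND[min(a, b)] → w = 0.05
R3 (z=65.0): short=0.91 → w = 0.91
Weighted average = (0.06·64.9 + 0.05·75.0 + 0.91·65.0) / (0.06 + 0.05 + 0.91)
  = 66.7940 / 1.0200 = 65.484

65.484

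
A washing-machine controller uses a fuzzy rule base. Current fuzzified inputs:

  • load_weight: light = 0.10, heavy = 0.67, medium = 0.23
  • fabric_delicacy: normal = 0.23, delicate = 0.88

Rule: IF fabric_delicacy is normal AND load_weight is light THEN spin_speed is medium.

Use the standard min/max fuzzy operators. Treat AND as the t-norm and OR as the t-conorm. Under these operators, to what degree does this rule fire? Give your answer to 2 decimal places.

firing strength: normal=0.23, light=0.10; AND[min(a, b)] → w = 0.10

0.10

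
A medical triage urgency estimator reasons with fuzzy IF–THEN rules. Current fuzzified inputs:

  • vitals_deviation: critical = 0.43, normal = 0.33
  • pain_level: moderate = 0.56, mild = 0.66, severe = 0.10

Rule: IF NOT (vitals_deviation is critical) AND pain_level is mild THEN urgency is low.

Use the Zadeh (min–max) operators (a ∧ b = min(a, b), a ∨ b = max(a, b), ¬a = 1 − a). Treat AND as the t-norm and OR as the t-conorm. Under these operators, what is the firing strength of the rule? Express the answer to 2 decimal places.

0.57

firing strength: ¬critical=1−0.43=0.57, mild=0.66; AND[min(a, b)] → w = 0.57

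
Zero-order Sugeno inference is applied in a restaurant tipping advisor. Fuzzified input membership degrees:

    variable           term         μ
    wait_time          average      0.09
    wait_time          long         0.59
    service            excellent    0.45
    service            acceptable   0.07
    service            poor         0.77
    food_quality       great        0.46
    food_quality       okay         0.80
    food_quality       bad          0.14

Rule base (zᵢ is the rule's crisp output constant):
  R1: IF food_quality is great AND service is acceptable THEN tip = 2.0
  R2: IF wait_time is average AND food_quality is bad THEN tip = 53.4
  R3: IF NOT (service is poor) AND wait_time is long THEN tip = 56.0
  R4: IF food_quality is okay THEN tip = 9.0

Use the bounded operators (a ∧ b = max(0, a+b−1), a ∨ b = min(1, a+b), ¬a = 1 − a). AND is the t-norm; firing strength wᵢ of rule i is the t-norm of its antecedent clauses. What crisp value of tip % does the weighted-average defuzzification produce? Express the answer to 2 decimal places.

R1 (z=2.0): great=0.46, acceptable=0.07; AND[max(0, a+b−1)] → w = 0.00
R2 (z=53.4): average=0.09, bad=0.14; AND[max(0, a+b−1)] → w = 0.00
R3 (z=56.0): ¬poor=1−0.77=0.23, long=0.59; AND[max(0, a+b−1)] → w = 0.00
R4 (z=9.0): okay=0.80 → w = 0.80
Weighted average = (0.00·2.0 + 0.00·53.4 + 0.00·56.0 + 0.80·9.0) / (0.00 + 0.00 + 0.00 + 0.80)
  = 7.2000 / 0.8000 = 9.00

9.00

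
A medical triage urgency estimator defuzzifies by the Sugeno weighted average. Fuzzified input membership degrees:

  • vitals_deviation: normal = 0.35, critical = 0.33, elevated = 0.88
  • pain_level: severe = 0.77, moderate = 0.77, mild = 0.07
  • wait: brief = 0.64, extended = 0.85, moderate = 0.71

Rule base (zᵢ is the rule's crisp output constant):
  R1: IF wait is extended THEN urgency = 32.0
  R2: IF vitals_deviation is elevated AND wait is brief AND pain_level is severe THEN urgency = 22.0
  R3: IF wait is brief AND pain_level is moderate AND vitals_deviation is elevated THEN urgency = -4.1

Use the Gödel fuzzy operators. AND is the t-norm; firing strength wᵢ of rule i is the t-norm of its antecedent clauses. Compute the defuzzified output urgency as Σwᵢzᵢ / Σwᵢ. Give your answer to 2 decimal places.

R1 (z=32.0): extended=0.85 → w = 0.85
R2 (z=22.0): elevated=0.88, brief=0.64, severe=0.77; AND[min(a, b)] → w = 0.64
R3 (z=-4.1): brief=0.64, moderate=0.77, elevated=0.88; AND[min(a, b)] → w = 0.64
Weighted average = (0.85·32.0 + 0.64·22.0 + 0.64·-4.1) / (0.85 + 0.64 + 0.64)
  = 38.6560 / 2.1300 = 18.15

18.15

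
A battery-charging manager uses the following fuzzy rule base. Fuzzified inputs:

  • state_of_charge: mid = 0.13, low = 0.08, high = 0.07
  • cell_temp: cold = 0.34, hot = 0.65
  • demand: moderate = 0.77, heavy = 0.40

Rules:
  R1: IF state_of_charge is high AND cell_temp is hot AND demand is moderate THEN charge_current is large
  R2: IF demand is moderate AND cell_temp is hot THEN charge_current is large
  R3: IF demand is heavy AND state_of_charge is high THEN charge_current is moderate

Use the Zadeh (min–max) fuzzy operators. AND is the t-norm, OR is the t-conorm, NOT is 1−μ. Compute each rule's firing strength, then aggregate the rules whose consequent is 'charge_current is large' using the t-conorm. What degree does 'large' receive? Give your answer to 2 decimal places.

R1: high=0.07, hot=0.65, moderate=0.77; AND[min(a, b)] → w = 0.07
R2: moderate=0.77, hot=0.65; AND[min(a, b)] → w = 0.65
R3: heavy=0.40, high=0.07; AND[min(a, b)] → w = 0.07
Rules with consequent 'large': {R1, R2} → strengths 0.07, 0.65
Aggregate via t-conorm [max(a, b)]: 0.65

0.65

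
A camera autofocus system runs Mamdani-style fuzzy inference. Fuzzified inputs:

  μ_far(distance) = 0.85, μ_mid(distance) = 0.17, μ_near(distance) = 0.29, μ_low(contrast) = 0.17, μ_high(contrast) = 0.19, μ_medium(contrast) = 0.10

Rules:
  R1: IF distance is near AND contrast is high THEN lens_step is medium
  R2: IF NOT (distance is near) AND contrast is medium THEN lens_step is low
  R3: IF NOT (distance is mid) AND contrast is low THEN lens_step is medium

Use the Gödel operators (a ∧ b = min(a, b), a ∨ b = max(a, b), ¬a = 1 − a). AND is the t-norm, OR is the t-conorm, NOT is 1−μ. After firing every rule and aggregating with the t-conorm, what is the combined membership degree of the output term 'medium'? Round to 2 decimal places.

0.19

R1: near=0.29, high=0.19; AND[min(a, b)] → w = 0.19
R2: ¬near=1−0.29=0.71, medium=0.10; AND[min(a, b)] → w = 0.10
R3: ¬mid=1−0.17=0.83, low=0.17; AND[min(a, b)] → w = 0.17
Rules with consequent 'medium': {R1, R3} → strengths 0.19, 0.17
Aggregate via t-conorm [max(a, b)]: 0.19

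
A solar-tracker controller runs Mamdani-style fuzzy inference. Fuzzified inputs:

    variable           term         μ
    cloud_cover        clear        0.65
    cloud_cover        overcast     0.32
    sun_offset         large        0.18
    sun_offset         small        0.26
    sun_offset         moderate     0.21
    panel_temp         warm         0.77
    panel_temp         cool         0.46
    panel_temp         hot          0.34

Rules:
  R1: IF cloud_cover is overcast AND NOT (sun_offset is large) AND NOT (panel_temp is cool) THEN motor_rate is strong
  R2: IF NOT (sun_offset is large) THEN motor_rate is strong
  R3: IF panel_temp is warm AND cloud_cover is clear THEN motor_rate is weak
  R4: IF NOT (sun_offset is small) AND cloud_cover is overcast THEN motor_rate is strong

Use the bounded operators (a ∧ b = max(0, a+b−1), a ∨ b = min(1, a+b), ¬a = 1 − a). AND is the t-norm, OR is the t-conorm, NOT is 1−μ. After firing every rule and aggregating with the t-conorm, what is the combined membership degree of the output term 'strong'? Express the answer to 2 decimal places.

0.88

R1: overcast=0.32, ¬large=1−0.18=0.82, ¬cool=1−0.46=0.54; AND[max(0, a+b−1)] → w = 0.00
R2: ¬large=1−0.18=0.82 → w = 0.82
R3: warm=0.77, clear=0.65; AND[max(0, a+b−1)] → w = 0.42
R4: ¬small=1−0.26=0.74, overcast=0.32; AND[max(0, a+b−1)] → w = 0.06
Rules with consequent 'strong': {R1, R2, R4} → strengths 0.00, 0.82, 0.06
Aggregate via t-conorm [min(1, a+b)]: 0.88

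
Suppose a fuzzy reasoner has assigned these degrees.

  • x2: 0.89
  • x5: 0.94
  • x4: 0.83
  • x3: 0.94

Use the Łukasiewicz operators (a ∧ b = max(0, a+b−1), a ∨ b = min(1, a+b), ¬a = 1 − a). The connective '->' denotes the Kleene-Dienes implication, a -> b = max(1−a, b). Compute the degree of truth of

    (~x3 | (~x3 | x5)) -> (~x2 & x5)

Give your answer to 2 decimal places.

0.05

~x3 = 1 − 0.94 = 0.06
~x3 = 1 − 0.94 = 0.06
~x3 | x5 = min(1, a+b) on (0.06, 0.94) = 1.00
~x3 | (~x3 | x5) = min(1, a+b) on (0.06, 1.00) = 1.00
~x2 = 1 − 0.89 = 0.11
~x2 & x5 = max(0, a+b−1) on (0.11, 0.94) = 0.05
(~x3 | (~x3 | x5)) -> (~x2 & x5)  [Kleene-Dienes: max(1−a, b)] with a=1.00, b=0.05 → 0.05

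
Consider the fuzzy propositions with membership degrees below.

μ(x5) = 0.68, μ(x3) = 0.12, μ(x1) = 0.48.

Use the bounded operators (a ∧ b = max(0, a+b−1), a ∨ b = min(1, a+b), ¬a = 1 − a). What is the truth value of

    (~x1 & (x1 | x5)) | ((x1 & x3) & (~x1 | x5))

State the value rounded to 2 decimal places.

~x1 = 1 − 0.48 = 0.52
x1 | x5 = min(1, a+b) on (0.48, 0.68) = 1.00
~x1 & (x1 | x5) = max(0, a+b−1) on (0.52, 1.00) = 0.52
x1 & x3 = max(0, a+b−1) on (0.48, 0.12) = 0.00
~x1 = 1 − 0.48 = 0.52
~x1 | x5 = min(1, a+b) on (0.52, 0.68) = 1.00
(x1 & x3) & (~x1 | x5) = max(0, a+b−1) on (0.00, 1.00) = 0.00
(~x1 & (x1 | x5)) | ((x1 & x3) & (~x1 | x5)) = min(1, a+b) on (0.52, 0.00) = 0.52

0.52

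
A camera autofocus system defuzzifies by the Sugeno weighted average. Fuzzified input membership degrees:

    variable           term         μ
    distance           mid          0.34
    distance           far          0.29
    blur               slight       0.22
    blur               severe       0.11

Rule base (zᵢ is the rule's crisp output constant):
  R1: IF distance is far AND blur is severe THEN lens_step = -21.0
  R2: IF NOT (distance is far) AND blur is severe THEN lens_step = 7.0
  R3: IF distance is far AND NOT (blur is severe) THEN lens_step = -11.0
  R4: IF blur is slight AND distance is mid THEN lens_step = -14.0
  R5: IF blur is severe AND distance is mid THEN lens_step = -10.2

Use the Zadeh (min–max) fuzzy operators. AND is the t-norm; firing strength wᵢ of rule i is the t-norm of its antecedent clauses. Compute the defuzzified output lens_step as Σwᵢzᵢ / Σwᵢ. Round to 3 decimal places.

-10.633

R1 (z=-21.0): far=0.29, severe=0.11; AND[min(a, b)] → w = 0.11
R2 (z=7.0): ¬far=1−0.29=0.71, severe=0.11; AND[min(a, b)] → w = 0.11
R3 (z=-11.0): far=0.29, ¬severe=1−0.11=0.89; AND[min(a, b)] → w = 0.29
R4 (z=-14.0): slight=0.22, mid=0.34; AND[min(a, b)] → w = 0.22
R5 (z=-10.2): severe=0.11, mid=0.34; AND[min(a, b)] → w = 0.11
Weighted average = (0.11·-21.0 + 0.11·7.0 + 0.29·-11.0 + 0.22·-14.0 + 0.11·-10.2) / (0.11 + 0.11 + 0.29 + 0.22 + 0.11)
  = -8.9320 / 0.8400 = -10.633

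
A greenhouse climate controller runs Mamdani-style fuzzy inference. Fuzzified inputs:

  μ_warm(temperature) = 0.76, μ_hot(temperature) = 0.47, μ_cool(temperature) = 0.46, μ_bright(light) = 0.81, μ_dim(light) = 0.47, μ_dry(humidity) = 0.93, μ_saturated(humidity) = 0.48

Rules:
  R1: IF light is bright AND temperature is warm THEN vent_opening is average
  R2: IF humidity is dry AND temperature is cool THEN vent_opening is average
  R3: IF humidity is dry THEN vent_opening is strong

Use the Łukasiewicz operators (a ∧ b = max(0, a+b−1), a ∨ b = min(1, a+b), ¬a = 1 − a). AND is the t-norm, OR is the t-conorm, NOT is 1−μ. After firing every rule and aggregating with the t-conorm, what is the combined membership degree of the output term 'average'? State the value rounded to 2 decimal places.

0.96

R1: bright=0.81, warm=0.76; AND[max(0, a+b−1)] → w = 0.57
R2: dry=0.93, cool=0.46; AND[max(0, a+b−1)] → w = 0.39
R3: dry=0.93 → w = 0.93
Rules with consequent 'average': {R1, R2} → strengths 0.57, 0.39
Aggregate via t-conorm [min(1, a+b)]: 0.96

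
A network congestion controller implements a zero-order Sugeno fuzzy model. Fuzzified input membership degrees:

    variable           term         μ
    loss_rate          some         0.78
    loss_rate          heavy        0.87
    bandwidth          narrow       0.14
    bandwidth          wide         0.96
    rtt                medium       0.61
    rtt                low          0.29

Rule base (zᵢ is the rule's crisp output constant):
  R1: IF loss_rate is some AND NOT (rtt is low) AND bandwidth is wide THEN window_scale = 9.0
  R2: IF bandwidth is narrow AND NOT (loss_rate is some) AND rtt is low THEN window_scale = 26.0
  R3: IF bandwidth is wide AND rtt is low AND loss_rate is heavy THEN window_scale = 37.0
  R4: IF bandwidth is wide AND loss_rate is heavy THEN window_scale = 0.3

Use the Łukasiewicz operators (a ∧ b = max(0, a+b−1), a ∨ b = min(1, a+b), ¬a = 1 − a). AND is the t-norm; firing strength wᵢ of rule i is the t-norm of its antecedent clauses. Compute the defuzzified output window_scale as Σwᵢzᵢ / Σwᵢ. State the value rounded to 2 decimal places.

R1 (z=9.0): some=0.78, ¬low=1−0.29=0.71, wide=0.96; AND[max(0, a+b−1)] → w = 0.45
R2 (z=26.0): narrow=0.14, ¬some=1−0.78=0.22, low=0.29; AND[max(0, a+b−1)] → w = 0.00
R3 (z=37.0): wide=0.96, low=0.29, heavy=0.87; AND[max(0, a+b−1)] → w = 0.12
R4 (z=0.3): wide=0.96, heavy=0.87; AND[max(0, a+b−1)] → w = 0.83
Weighted average = (0.45·9.0 + 0.00·26.0 + 0.12·37.0 + 0.83·0.3) / (0.45 + 0.00 + 0.12 + 0.83)
  = 8.7390 / 1.4000 = 6.24

6.24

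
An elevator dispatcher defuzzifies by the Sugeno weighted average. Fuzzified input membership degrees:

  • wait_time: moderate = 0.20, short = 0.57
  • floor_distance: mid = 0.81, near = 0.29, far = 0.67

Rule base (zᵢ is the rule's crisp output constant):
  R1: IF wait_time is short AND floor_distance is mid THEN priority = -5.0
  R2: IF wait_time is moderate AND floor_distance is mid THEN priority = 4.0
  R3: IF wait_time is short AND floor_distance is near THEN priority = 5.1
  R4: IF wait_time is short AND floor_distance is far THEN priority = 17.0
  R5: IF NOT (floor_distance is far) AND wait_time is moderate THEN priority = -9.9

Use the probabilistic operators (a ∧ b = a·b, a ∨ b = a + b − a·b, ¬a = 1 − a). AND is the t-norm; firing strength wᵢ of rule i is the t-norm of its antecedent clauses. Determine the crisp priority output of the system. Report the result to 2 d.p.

R1 (z=-5.0): short=0.57, mid=0.81; AND[a·b] → w = 0.4617
R2 (z=4.0): moderate=0.20, mid=0.81; AND[a·b] → w = 0.1620
R3 (z=5.1): short=0.57, near=0.29; AND[a·b] → w = 0.1653
R4 (z=17.0): short=0.57, far=0.67; AND[a·b] → w = 0.3819
R5 (z=-9.9): ¬far=1−0.67=0.33, moderate=0.20; AND[a·b] → w = 0.0660
Weighted average = (0.4617·-5.0 + 0.1620·4.0 + 0.1653·5.1 + 0.3819·17.0 + 0.0660·-9.9) / (0.4617 + 0.1620 + 0.1653 + 0.3819 + 0.0660)
  = 5.0214 / 1.2369 = 4.06

4.06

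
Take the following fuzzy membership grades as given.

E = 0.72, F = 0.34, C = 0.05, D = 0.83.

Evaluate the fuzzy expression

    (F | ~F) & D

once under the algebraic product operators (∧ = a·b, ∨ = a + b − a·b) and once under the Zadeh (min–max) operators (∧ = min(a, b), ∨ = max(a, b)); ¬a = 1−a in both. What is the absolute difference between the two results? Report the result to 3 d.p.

Under algebraic product:
  ~F = 1 − 0.3400 = 0.6600
  F | ~F = a + b − a·b on (0.3400, 0.6600) = 0.7756
  (F | ~F) & D = a·b on (0.7756, 0.8300) = 0.6437
  → value = 0.6437
Under Zadeh (min–max):
  ~F = 1 − 0.34 = 0.66
  F | ~F = max(a, b) on (0.34, 0.66) = 0.66
  (F | ~F) & D = min(a, b) on (0.66, 0.83) = 0.66
  → value = 0.6600
|0.6437 − 0.6600| = 0.016

0.016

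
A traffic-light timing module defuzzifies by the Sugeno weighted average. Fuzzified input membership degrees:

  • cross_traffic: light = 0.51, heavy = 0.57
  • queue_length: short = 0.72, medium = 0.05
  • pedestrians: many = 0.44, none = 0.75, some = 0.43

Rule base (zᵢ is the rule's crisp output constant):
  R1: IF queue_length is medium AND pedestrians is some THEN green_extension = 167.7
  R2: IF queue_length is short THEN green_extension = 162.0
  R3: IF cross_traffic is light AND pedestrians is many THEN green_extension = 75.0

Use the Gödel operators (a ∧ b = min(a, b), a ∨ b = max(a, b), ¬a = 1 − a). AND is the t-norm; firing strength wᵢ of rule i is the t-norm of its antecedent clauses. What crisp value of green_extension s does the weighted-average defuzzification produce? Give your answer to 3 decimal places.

R1 (z=167.7): medium=0.05, some=0.43; AND[min(a, b)] → w = 0.05
R2 (z=162.0): short=0.72 → w = 0.72
R3 (z=75.0): light=0.51, many=0.44; AND[min(a, b)] → w = 0.44
Weighted average = (0.05·167.7 + 0.72·162.0 + 0.44·75.0) / (0.05 + 0.72 + 0.44)
  = 158.0250 / 1.2100 = 130.599

130.599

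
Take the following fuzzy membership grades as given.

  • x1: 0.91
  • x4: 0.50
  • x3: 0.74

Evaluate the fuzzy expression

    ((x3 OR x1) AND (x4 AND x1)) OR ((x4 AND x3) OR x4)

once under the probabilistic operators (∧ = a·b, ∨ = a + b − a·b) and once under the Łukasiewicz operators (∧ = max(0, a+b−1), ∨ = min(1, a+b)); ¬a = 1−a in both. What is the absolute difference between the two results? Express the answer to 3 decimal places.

0.175

Under probabilistic:
  x3 OR x1 = a + b − a·b on (0.7400, 0.9100) = 0.9766
  x4 AND x1 = a·b on (0.5000, 0.9100) = 0.4550
  (x3 OR x1) AND (x4 AND x1) = a·b on (0.9766, 0.4550) = 0.4444
  x4 AND x3 = a·b on (0.5000, 0.7400) = 0.3700
  (x4 AND x3) OR x4 = a + b − a·b on (0.3700, 0.5000) = 0.6850
  ((x3 OR x1) AND (x4 AND x1)) OR ((x4 AND x3) OR x4) = a + b − a·b on (0.4444, 0.6850) = 0.8250
  → value = 0.8250
Under Łukasiewicz:
  x3 OR x1 = min(1, a+b) on (0.74, 0.91) = 1.00
  x4 AND x1 = max(0, a+b−1) on (0.50, 0.91) = 0.41
  (x3 OR x1) AND (x4 AND x1) = max(0, a+b−1) on (1.00, 0.41) = 0.41
  x4 AND x3 = max(0, a+b−1) on (0.50, 0.74) = 0.24
  (x4 AND x3) OR x4 = min(1, a+b) on (0.24, 0.50) = 0.74
  ((x3 OR x1) AND (x4 AND x1)) OR ((x4 AND x3) OR x4) = min(1, a+b) on (0.41, 0.74) = 1.00
  → value = 1.0000
|0.8250 − 1.0000| = 0.175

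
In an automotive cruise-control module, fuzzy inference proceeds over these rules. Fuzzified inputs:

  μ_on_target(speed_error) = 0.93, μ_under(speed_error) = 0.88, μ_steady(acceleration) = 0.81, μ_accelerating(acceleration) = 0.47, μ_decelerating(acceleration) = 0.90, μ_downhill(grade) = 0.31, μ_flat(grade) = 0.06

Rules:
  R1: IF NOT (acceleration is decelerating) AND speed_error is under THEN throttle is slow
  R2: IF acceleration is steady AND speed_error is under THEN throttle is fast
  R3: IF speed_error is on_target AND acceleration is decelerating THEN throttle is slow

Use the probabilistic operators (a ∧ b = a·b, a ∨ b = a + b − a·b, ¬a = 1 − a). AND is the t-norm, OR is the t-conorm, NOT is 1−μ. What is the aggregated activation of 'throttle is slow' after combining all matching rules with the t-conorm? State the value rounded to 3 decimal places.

R1: ¬decelerating=1−0.90=0.10, under=0.88; AND[a·b] → w = 0.0880
R2: steady=0.81, under=0.88; AND[a·b] → w = 0.7128
R3: on_target=0.93, decelerating=0.90; AND[a·b] → w = 0.8370
Rules with consequent 'slow': {R1, R3} → strengths 0.0880, 0.8370
Aggregate via t-conorm [a + b − a·b]: 0.8513

0.851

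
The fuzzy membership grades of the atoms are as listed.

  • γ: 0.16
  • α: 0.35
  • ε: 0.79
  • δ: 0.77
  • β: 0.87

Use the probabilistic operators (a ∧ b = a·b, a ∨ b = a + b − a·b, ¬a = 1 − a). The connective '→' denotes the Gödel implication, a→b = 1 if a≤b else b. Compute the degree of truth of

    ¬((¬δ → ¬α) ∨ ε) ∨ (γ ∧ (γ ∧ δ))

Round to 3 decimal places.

0.020

¬δ = 1 − 0.7700 = 0.2300
¬α = 1 − 0.3500 = 0.6500
¬δ → ¬α  [Gödel: 1 if a≤b else b] with a=0.2300, b=0.6500 → 1.0000
(¬δ → ¬α) ∨ ε = a + b − a·b on (1.0000, 0.7900) = 1.0000
¬((¬δ → ¬α) ∨ ε) = 1 − 1.0000 = 0.0000
γ ∧ δ = a·b on (0.1600, 0.7700) = 0.1232
γ ∧ (γ ∧ δ) = a·b on (0.1600, 0.1232) = 0.0197
¬((¬δ → ¬α) ∨ ε) ∨ (γ ∧ (γ ∧ δ)) = a + b − a·b on (0.0000, 0.0197) = 0.0197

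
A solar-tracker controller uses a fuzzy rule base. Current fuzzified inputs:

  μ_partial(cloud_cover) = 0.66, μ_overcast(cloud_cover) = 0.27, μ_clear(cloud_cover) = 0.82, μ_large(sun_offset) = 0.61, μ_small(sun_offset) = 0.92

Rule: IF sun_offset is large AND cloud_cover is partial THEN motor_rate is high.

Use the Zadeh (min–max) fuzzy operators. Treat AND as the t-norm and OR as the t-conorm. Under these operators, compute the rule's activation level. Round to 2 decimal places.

firing strength: large=0.61, partial=0.66; AND[min(a, b)] → w = 0.61

0.61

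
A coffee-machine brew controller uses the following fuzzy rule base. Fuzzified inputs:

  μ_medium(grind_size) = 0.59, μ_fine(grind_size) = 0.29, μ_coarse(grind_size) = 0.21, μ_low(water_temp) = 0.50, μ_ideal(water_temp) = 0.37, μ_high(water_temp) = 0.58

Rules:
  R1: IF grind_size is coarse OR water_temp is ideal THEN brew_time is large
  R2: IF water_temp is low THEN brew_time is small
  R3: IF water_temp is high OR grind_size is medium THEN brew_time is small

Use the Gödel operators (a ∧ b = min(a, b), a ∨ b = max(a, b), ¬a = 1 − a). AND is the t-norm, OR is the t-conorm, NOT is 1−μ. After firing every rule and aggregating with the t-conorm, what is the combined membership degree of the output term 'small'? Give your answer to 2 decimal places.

R1: coarse=0.21, ideal=0.37; OR[max(a, b)] → w = 0.37
R2: low=0.50 → w = 0.50
R3: high=0.58, medium=0.59; OR[max(a, b)] → w = 0.59
Rules with consequent 'small': {R2, R3} → strengths 0.50, 0.59
Aggregate via t-conorm [max(a, b)]: 0.59

0.59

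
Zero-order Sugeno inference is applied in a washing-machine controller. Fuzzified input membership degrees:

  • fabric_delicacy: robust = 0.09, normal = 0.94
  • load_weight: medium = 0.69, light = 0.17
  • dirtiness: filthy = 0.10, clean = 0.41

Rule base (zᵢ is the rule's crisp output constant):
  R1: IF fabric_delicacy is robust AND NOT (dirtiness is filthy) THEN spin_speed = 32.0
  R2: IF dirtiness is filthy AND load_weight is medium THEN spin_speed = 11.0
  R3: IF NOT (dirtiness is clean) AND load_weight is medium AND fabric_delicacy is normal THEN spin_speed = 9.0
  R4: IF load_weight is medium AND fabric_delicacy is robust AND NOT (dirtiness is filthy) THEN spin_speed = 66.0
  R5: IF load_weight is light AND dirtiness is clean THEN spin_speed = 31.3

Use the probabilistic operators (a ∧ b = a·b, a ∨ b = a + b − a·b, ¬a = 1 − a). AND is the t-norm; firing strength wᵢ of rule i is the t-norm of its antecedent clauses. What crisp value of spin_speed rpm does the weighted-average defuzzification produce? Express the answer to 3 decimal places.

19.241

R1 (z=32.0): robust=0.09, ¬filthy=1−0.10=0.90; AND[a·b] → w = 0.0810
R2 (z=11.0): filthy=0.10, medium=0.69; AND[a·b] → w = 0.0690
R3 (z=9.0): ¬clean=1−0.41=0.59, medium=0.69, normal=0.94; AND[a·b] → w = 0.3827
R4 (z=66.0): medium=0.69, robust=0.09, ¬filthy=1−0.10=0.90; AND[a·b] → w = 0.0559
R5 (z=31.3): light=0.17, clean=0.41; AND[a·b] → w = 0.0697
Weighted average = (0.0810·32.0 + 0.0690·11.0 + 0.3827·9.0 + 0.0559·66.0 + 0.0697·31.3) / (0.0810 + 0.0690 + 0.3827 + 0.0559 + 0.0697)
  = 12.6654 / 0.6583 = 19.241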